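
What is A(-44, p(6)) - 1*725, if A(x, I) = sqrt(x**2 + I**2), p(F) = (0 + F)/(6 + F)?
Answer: -725 + sqrt(7745)/2 ≈ -681.00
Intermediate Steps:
p(F) = F/(6 + F)
A(x, I) = sqrt(I**2 + x**2)
A(-44, p(6)) - 1*725 = sqrt((6/(6 + 6))**2 + (-44)**2) - 1*725 = sqrt((6/12)**2 + 1936) - 725 = sqrt((6*(1/12))**2 + 1936) - 725 = sqrt((1/2)**2 + 1936) - 725 = sqrt(1/4 + 1936) - 725 = sqrt(7745/4) - 725 = sqrt(7745)/2 - 725 = -725 + sqrt(7745)/2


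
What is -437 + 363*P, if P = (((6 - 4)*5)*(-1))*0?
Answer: -437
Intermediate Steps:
P = 0 (P = ((2*5)*(-1))*0 = (10*(-1))*0 = -10*0 = 0)
-437 + 363*P = -437 + 363*0 = -437 + 0 = -437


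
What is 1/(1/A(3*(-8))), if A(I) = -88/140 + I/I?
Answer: 13/35 ≈ 0.37143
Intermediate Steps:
A(I) = 13/35 (A(I) = -88*1/140 + 1 = -22/35 + 1 = 13/35)
1/(1/A(3*(-8))) = 1/(1/(13/35)) = 1/(35/13) = 13/35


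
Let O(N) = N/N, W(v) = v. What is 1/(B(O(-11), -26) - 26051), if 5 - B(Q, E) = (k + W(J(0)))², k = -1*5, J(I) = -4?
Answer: -1/26127 ≈ -3.8275e-5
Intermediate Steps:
O(N) = 1
k = -5
B(Q, E) = -76 (B(Q, E) = 5 - (-5 - 4)² = 5 - 1*(-9)² = 5 - 1*81 = 5 - 81 = -76)
1/(B(O(-11), -26) - 26051) = 1/(-76 - 26051) = 1/(-26127) = -1/26127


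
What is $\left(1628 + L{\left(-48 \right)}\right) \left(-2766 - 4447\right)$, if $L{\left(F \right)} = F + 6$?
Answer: $-11439818$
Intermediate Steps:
$L{\left(F \right)} = 6 + F$
$\left(1628 + L{\left(-48 \right)}\right) \left(-2766 - 4447\right) = \left(1628 + \left(6 - 48\right)\right) \left(-2766 - 4447\right) = \left(1628 - 42\right) \left(-7213\right) = 1586 \left(-7213\right) = -11439818$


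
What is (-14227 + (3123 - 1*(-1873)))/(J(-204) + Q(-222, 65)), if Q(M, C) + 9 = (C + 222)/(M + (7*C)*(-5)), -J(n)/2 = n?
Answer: -23049807/996016 ≈ -23.142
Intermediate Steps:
J(n) = -2*n
Q(M, C) = -9 + (222 + C)/(M - 35*C) (Q(M, C) = -9 + (C + 222)/(M + (7*C)*(-5)) = -9 + (222 + C)/(M - 35*C))
(-14227 + (3123 - 1*(-1873)))/(J(-204) + Q(-222, 65)) = (-14227 + (3123 - 1*(-1873)))/(-2*(-204) + (-222 - 316*65 + 9*(-222))/(-1*(-222) + 35*65)) = (-14227 + (3123 + 1873))/(408 + (-222 - 20540 - 1998)/(222 + 2275)) = (-14227 + 4996)/(408 - 22760/2497) = -9231/(408 + (1/2497)*(-22760)) = -9231/(408 - 22760/2497) = -9231/996016/2497 = -9231*2497/996016 = -23049807/996016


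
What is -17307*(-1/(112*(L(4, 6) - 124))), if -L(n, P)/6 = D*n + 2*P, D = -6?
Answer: -17307/5824 ≈ -2.9717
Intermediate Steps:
L(n, P) = -12*P + 36*n (L(n, P) = -6*(-6*n + 2*P) = -12*P + 36*n)
-17307*(-1/(112*(L(4, 6) - 124))) = -17307*(-1/(112*((-12*6 + 36*4) - 124))) = -17307*(-1/(112*((-72 + 144) - 124))) = -17307*(-1/(112*(72 - 124))) = -17307/((-52*(-112))) = -17307/5824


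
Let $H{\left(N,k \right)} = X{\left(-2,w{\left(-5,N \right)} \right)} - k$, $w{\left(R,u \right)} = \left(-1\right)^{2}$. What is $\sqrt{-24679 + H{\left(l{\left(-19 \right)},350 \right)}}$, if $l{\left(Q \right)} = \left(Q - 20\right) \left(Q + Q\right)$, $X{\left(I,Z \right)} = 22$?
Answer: $i \sqrt{25007} \approx 158.14 i$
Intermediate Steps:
$w{\left(R,u \right)} = 1$
$l{\left(Q \right)} = 2 Q \left(-20 + Q\right)$ ($l{\left(Q \right)} = \left(-20 + Q\right) 2 Q = 2 Q \left(-20 + Q\right)$)
$H{\left(N,k \right)} = 22 - k$
$\sqrt{-24679 + H{\left(l{\left(-19 \right)},350 \right)}} = \sqrt{-24679 + \left(22 - 350\right)} = \sqrt{-24679 - 328} = \sqrt{-25007} = i \sqrt{25007}$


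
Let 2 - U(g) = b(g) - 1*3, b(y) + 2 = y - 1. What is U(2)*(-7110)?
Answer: -42660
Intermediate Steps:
b(y) = -3 + y (b(y) = -2 + (y - 1) = -2 + (-1 + y) = -3 + y)
U(g) = 8 - g (U(g) = 2 - ((-3 + g) - 1*3) = 2 - ((-3 + g) - 3) = 2 - (-6 + g) = 2 + (6 - g) = 8 - g)
U(2)*(-7110) = (8 - 1*2)*(-7110) = (8 - 2)*(-7110) = 6*(-7110) = -42660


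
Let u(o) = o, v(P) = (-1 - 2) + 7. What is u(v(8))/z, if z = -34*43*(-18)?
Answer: 1/6579 ≈ 0.00015200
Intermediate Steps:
v(P) = 4 (v(P) = -3 + 7 = 4)
z = 26316 (z = -1462*(-18) = 26316)
u(v(8))/z = 4/26316 = 4*(1/26316) = 1/6579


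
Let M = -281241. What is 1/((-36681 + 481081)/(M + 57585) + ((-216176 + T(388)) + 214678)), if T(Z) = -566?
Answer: -27957/57758798 ≈ -0.00048403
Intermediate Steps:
1/((-36681 + 481081)/(M + 57585) + ((-216176 + T(388)) + 214678)) = 1/((-36681 + 481081)/(-281241 + 57585) + ((-216176 - 566) + 214678)) = 1/(444400/(-223656) + (-216742 + 214678)) = 1/(444400*(-1/223656) - 2064) = 1/(-55550/27957 - 2064) = 1/(-57758798/27957) = -27957/57758798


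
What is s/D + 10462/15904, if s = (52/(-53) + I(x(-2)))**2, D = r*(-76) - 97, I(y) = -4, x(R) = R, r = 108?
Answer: 11043494773/16864561840 ≈ 0.65483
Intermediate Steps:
D = -8305 (D = 108*(-76) - 97 = -8208 - 97 = -8305)
s = 69696/2809 (s = (52/(-53) - 4)**2 = (52*(-1/53) - 4)**2 = (-52/53 - 4)**2 = (-264/53)**2 = 69696/2809 ≈ 24.812)
s/D + 10462/15904 = (69696/2809)/(-8305) + 10462/15904 = (69696/2809)*(-1/8305) + 10462*(1/15904) = -6336/2120795 + 5231/7952 = 11043494773/16864561840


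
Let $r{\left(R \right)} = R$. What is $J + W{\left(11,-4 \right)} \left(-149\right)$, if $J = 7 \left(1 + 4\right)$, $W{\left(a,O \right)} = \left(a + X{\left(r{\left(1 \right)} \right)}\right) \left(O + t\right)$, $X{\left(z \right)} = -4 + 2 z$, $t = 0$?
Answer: $5399$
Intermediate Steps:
$W{\left(a,O \right)} = O \left(-2 + a\right)$ ($W{\left(a,O \right)} = \left(a + \left(-4 + 2 \cdot 1\right)\right) \left(O + 0\right) = \left(a + \left(-4 + 2\right)\right) O = \left(a - 2\right) O = \left(-2 + a\right) O = O \left(-2 + a\right)$)
$J = 35$ ($J = 7 \cdot 5 = 35$)
$J + W{\left(11,-4 \right)} \left(-149\right) = 35 + - 4 \left(-2 + 11\right) \left(-149\right) = 35 + \left(-4\right) 9 \left(-149\right) = 35 - -5364 = 35 + 5364 = 5399$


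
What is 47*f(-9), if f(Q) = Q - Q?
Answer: 0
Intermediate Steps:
f(Q) = 0
47*f(-9) = 47*0 = 0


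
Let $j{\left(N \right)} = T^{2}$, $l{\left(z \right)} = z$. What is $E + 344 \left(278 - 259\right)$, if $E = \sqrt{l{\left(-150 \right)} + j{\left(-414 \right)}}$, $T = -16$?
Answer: $6536 + \sqrt{106} \approx 6546.3$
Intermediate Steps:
$j{\left(N \right)} = 256$ ($j{\left(N \right)} = \left(-16\right)^{2} = 256$)
$E = \sqrt{106}$ ($E = \sqrt{-150 + 256} = \sqrt{106} \approx 10.296$)
$E + 344 \left(278 - 259\right) = \sqrt{106} + 344 \left(278 - 259\right) = \sqrt{106} + 344 \cdot 19 = \sqrt{106} + 6536 = 6536 + \sqrt{106}$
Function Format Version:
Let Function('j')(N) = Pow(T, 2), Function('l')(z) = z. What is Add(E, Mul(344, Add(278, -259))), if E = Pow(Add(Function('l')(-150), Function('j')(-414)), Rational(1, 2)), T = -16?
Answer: Add(6536, Pow(106, Rational(1, 2))) ≈ 6546.3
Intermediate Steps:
Function('j')(N) = 256 (Function('j')(N) = Pow(-16, 2) = 256)
E = Pow(106, Rational(1, 2)) (E = Pow(Add(-150, 256), Rational(1, 2)) = Pow(106, Rational(1, 2)) ≈ 10.296)
Add(E, Mul(344, Add(278, -259))) = Add(Pow(106, Rational(1, 2)), Mul(344, Add(278, -259))) = Add(Pow(106, Rational(1, 2)), Mul(344, 19)) = Add(Pow(106, Rational(1, 2)), 6536) = Add(6536, Pow(106, Rational(1, 2)))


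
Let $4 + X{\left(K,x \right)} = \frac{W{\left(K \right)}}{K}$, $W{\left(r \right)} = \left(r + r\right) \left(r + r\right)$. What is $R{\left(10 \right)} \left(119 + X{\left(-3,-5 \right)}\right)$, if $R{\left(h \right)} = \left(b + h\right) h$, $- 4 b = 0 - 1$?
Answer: $\frac{21115}{2} \approx 10558.0$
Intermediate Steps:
$b = \frac{1}{4}$ ($b = - \frac{0 - 1}{4} = \left(- \frac{1}{4}\right) \left(-1\right) = \frac{1}{4} \approx 0.25$)
$R{\left(h \right)} = h \left(\frac{1}{4} + h\right)$ ($R{\left(h \right)} = \left(\frac{1}{4} + h\right) h = h \left(\frac{1}{4} + h\right)$)
$W{\left(r \right)} = 4 r^{2}$ ($W{\left(r \right)} = 2 r 2 r = 4 r^{2}$)
$X{\left(K,x \right)} = -4 + 4 K$ ($X{\left(K,x \right)} = -4 + \frac{4 K^{2}}{K} = -4 + 4 K$)
$R{\left(10 \right)} \left(119 + X{\left(-3,-5 \right)}\right) = 10 \left(\frac{1}{4} + 10\right) \left(119 + \left(-4 + 4 \left(-3\right)\right)\right) = 10 \cdot \frac{41}{4} \left(119 - 16\right) = \frac{205 \left(119 - 16\right)}{2} = \frac{205}{2} \cdot 103 = \frac{21115}{2}$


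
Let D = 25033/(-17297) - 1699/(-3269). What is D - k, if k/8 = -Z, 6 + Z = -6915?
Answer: -447253530414/8077699 ≈ -55369.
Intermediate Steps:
Z = -6921 (Z = -6 - 6915 = -6921)
D = -7492182/8077699 (D = 25033*(-1/17297) - 1699*(-1/3269) = -25033/17297 + 1699/3269 = -7492182/8077699 ≈ -0.92751)
k = 55368 (k = 8*(-1*(-6921)) = 8*6921 = 55368)
D - k = -7492182/8077699 - 1*55368 = -7492182/8077699 - 55368 = -447253530414/8077699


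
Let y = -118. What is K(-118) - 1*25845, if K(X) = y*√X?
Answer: -25845 - 118*I*√118 ≈ -25845.0 - 1281.8*I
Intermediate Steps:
K(X) = -118*√X
K(-118) - 1*25845 = -118*I*√118 - 1*25845 = -118*I*√118 - 25845 = -25845 - 118*I*√118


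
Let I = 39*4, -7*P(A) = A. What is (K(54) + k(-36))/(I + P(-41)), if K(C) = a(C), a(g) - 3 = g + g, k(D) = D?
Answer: 525/1133 ≈ 0.46337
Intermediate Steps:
a(g) = 3 + 2*g (a(g) = 3 + (g + g) = 3 + 2*g)
P(A) = -A/7
K(C) = 3 + 2*C
I = 156
(K(54) + k(-36))/(I + P(-41)) = ((3 + 2*54) - 36)/(156 - ⅐*(-41)) = ((3 + 108) - 36)/(156 + 41/7) = (111 - 36)/(1133/7) = 75*(7/1133) = 525/1133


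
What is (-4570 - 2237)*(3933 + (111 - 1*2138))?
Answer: -12974142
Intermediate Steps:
(-4570 - 2237)*(3933 + (111 - 1*2138)) = -6807*(3933 + (111 - 2138)) = -6807*(3933 - 2027) = -6807*1906 = -12974142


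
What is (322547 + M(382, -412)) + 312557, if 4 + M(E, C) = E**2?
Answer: 781024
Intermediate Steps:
M(E, C) = -4 + E**2
(322547 + M(382, -412)) + 312557 = (322547 + (-4 + 382**2)) + 312557 = (322547 + (-4 + 145924)) + 312557 = (322547 + 145920) + 312557 = 468467 + 312557 = 781024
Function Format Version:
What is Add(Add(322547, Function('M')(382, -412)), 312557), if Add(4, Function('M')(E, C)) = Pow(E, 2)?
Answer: 781024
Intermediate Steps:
Function('M')(E, C) = Add(-4, Pow(E, 2))
Add(Add(322547, Function('M')(382, -412)), 312557) = Add(Add(322547, Add(-4, Pow(382, 2))), 312557) = Add(Add(322547, Add(-4, 145924)), 312557) = Add(Add(322547, 145920), 312557) = Add(468467, 312557) = 781024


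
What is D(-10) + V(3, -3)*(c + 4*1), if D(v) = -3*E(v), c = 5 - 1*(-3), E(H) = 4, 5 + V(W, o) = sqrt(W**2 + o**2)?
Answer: -72 + 36*sqrt(2) ≈ -21.088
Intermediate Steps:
V(W, o) = -5 + sqrt(W**2 + o**2)
c = 8 (c = 5 + 3 = 8)
D(v) = -12 (D(v) = -3*4 = -12)
D(-10) + V(3, -3)*(c + 4*1) = -12 + (-5 + sqrt(3**2 + (-3)**2))*(8 + 4*1) = -12 + (-5 + sqrt(9 + 9))*(8 + 4) = -12 + (-5 + sqrt(18))*12 = -12 + (-5 + 3*sqrt(2))*12 = -12 + (-60 + 36*sqrt(2)) = -72 + 36*sqrt(2)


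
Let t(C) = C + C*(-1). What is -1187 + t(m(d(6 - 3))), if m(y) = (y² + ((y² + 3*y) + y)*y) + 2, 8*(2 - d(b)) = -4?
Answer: -1187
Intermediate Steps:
d(b) = 5/2 (d(b) = 2 - ⅛*(-4) = 2 + ½ = 5/2)
m(y) = 2 + y² + y*(y² + 4*y) (m(y) = (y² + (y² + 4*y)*y) + 2 = (y² + y*(y² + 4*y)) + 2 = 2 + y² + y*(y² + 4*y))
t(C) = 0 (t(C) = C - C = 0)
-1187 + t(m(d(6 - 3))) = -1187 + 0 = -1187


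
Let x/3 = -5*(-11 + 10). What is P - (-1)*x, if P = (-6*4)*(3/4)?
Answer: -3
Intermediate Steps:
x = 15 (x = 3*(-5*(-11 + 10)) = 3*(-5*(-1)) = 3*5 = 15)
P = -18 (P = -72/4 = -24*3/4 = -18)
P - (-1)*x = -18 - (-1)*15 = -18 - 1*(-15) = -18 + 15 = -3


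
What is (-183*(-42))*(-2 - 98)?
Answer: -768600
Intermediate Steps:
(-183*(-42))*(-2 - 98) = 7686*(-100) = -768600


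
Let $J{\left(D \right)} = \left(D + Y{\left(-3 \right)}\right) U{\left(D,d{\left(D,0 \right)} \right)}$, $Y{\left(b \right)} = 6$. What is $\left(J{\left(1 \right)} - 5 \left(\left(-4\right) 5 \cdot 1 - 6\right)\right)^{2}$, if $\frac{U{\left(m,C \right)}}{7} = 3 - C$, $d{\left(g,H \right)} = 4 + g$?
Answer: $1024$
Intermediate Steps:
$U{\left(m,C \right)} = 21 - 7 C$ ($U{\left(m,C \right)} = 7 \left(3 - C\right) = 21 - 7 C$)
$J{\left(D \right)} = \left(-7 - 7 D\right) \left(6 + D\right)$ ($J{\left(D \right)} = \left(D + 6\right) \left(21 - 7 \left(4 + D\right)\right) = \left(6 + D\right) \left(21 - \left(28 + 7 D\right)\right) = \left(6 + D\right) \left(-7 - 7 D\right) = \left(-7 - 7 D\right) \left(6 + D\right)$)
$\left(J{\left(1 \right)} - 5 \left(\left(-4\right) 5 \cdot 1 - 6\right)\right)^{2} = \left(- 7 \left(1 + 1\right) \left(6 + 1\right) - 5 \left(\left(-4\right) 5 \cdot 1 - 6\right)\right)^{2} = \left(\left(-7\right) 2 \cdot 7 - 5 \left(\left(-20\right) 1 - 6\right)\right)^{2} = \left(-98 - 5 \left(-20 - 6\right)\right)^{2} = \left(-98 - -130\right)^{2} = \left(-98 + 130\right)^{2} = 32^{2} = 1024$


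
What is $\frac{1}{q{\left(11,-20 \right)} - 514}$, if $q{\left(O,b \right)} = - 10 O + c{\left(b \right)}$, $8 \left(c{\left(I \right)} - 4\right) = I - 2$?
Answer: $- \frac{4}{2491} \approx -0.0016058$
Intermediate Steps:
$c{\left(I \right)} = \frac{15}{4} + \frac{I}{8}$ ($c{\left(I \right)} = 4 + \frac{I - 2}{8} = 4 + \frac{-2 + I}{8} = 4 + \left(- \frac{1}{4} + \frac{I}{8}\right) = \frac{15}{4} + \frac{I}{8}$)
$q{\left(O,b \right)} = \frac{15}{4} - 10 O + \frac{b}{8}$ ($q{\left(O,b \right)} = - 10 O + \left(\frac{15}{4} + \frac{b}{8}\right) = \frac{15}{4} - 10 O + \frac{b}{8}$)
$\frac{1}{q{\left(11,-20 \right)} - 514} = \frac{1}{\left(\frac{15}{4} - 110 + \frac{1}{8} \left(-20\right)\right) - 514} = \frac{1}{\left(\frac{15}{4} - 110 - \frac{5}{2}\right) - 514} = \frac{1}{- \frac{435}{4} - 514} = \frac{1}{- \frac{2491}{4}} = - \frac{4}{2491}$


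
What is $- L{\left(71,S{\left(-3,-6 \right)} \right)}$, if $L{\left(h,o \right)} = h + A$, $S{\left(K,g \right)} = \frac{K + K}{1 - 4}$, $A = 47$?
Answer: $-118$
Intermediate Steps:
$S{\left(K,g \right)} = - \frac{2 K}{3}$ ($S{\left(K,g \right)} = \frac{2 K}{-3} = 2 K \left(- \frac{1}{3}\right) = - \frac{2 K}{3}$)
$L{\left(h,o \right)} = 47 + h$ ($L{\left(h,o \right)} = h + 47 = 47 + h$)
$- L{\left(71,S{\left(-3,-6 \right)} \right)} = - (47 + 71) = \left(-1\right) 118 = -118$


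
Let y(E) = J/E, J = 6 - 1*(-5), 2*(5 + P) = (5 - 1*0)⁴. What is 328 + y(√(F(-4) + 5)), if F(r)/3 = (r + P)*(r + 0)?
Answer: 328 - 11*I*√3637/3637 ≈ 328.0 - 0.1824*I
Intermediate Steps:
P = 615/2 (P = -5 + (5 - 1*0)⁴/2 = -5 + (5 + 0)⁴/2 = -5 + (½)*5⁴ = -5 + (½)*625 = -5 + 625/2 = 615/2 ≈ 307.50)
F(r) = 3*r*(615/2 + r) (F(r) = 3*((r + 615/2)*(r + 0)) = 3*((615/2 + r)*r) = 3*(r*(615/2 + r)) = 3*r*(615/2 + r))
J = 11 (J = 6 + 5 = 11)
y(E) = 11/E
328 + y(√(F(-4) + 5)) = 328 + 11/(√((3/2)*(-4)*(615 + 2*(-4)) + 5)) = 328 + 11/(√((3/2)*(-4)*(615 - 8) + 5)) = 328 + 11/(√((3/2)*(-4)*607 + 5)) = 328 + 11/(√(-3642 + 5)) = 328 + 11/(√(-3637)) = 328 + 11/((I*√3637)) = 328 + 11*(-I*√3637/3637) = 328 - 11*I*√3637/3637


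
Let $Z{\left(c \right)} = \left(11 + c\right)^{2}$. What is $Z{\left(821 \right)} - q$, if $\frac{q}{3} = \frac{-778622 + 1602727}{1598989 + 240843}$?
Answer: $\frac{1273573394053}{1839832} \approx 6.9222 \cdot 10^{5}$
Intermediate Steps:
$q = \frac{2472315}{1839832}$ ($q = 3 \frac{-778622 + 1602727}{1598989 + 240843} = 3 \cdot \frac{824105}{1839832} = \frac{2472315}{1839832} \approx 1.3438$)
$Z{\left(821 \right)} - q = \left(11 + 821\right)^{2} - \frac{2472315}{1839832} = 832^{2} - \frac{2472315}{1839832} = 692224 - \frac{2472315}{1839832} = \frac{1273573394053}{1839832}$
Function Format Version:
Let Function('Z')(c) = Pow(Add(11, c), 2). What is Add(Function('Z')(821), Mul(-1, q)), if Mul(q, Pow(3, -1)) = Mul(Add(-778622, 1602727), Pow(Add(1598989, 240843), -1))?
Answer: Rational(1273573394053, 1839832) ≈ 6.9222e+5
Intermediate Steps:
q = Rational(2472315, 1839832) (q = Mul(3, Mul(Add(-778622, 1602727), Pow(Add(1598989, 240843), -1))) = Mul(3, Mul(824105, Pow(1839832, -1))) = Mul(3, Mul(824105, Rational(1, 1839832))) = Mul(3, Rational(824105, 1839832)) = Rational(2472315, 1839832) ≈ 1.3438)
Add(Function('Z')(821), Mul(-1, q)) = Add(Pow(Add(11, 821), 2), Mul(-1, Rational(2472315, 1839832))) = Add(Pow(832, 2), Rational(-2472315, 1839832)) = Add(692224, Rational(-2472315, 1839832)) = Rational(1273573394053, 1839832)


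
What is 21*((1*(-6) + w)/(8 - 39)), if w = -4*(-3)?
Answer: -126/31 ≈ -4.0645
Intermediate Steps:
w = 12
21*((1*(-6) + w)/(8 - 39)) = 21*((1*(-6) + 12)/(8 - 39)) = 21*((-6 + 12)/(-31)) = 21*(6*(-1/31)) = 21*(-6/31) = -126/31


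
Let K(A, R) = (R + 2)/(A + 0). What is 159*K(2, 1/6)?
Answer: 689/4 ≈ 172.25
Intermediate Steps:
K(A, R) = (2 + R)/A
159*K(2, 1/6) = 159*((2 + 1/6)/2) = 159*((2 + ⅙)/2) = 159*((½)*(13/6)) = 159*(13/12) = 689/4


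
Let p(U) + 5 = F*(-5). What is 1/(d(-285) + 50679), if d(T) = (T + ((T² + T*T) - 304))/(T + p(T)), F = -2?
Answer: 40/2004037 ≈ 1.9960e-5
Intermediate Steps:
p(U) = 5 (p(U) = -5 - 2*(-5) = -5 + 10 = 5)
d(T) = (-304 + T + 2*T²)/(5 + T) (d(T) = (T + ((T² + T*T) - 304))/(T + 5) = (T + ((T² + T²) - 304))/(5 + T) = (T + (2*T² - 304))/(5 + T) = (T + (-304 + 2*T²))/(5 + T) = (-304 + T + 2*T²)/(5 + T))
1/(d(-285) + 50679) = 1/((-304 - 285 + 2*(-285)²)/(5 - 285) + 50679) = 1/((-304 - 285 + 2*81225)/(-280) + 50679) = 1/(-(-304 - 285 + 162450)/280 + 50679) = 1/(-1/280*161861 + 50679) = 1/(-23123/40 + 50679) = 1/(2004037/40) = 40/2004037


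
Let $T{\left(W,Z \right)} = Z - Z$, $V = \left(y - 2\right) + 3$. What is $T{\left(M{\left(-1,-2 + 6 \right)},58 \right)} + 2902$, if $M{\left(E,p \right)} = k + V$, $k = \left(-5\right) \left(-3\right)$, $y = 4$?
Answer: $2902$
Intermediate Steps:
$k = 15$
$V = 5$ ($V = \left(4 - 2\right) + 3 = 2 + 3 = 5$)
$M{\left(E,p \right)} = 20$ ($M{\left(E,p \right)} = 15 + 5 = 20$)
$T{\left(W,Z \right)} = 0$
$T{\left(M{\left(-1,-2 + 6 \right)},58 \right)} + 2902 = 0 + 2902 = 2902$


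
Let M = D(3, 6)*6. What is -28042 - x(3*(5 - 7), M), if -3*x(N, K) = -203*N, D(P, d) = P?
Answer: -27636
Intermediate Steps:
M = 18 (M = 3*6 = 18)
x(N, K) = 203*N/3 (x(N, K) = -(-203)*N/3 = 203*N/3)
-28042 - x(3*(5 - 7), M) = -28042 - 203*3*(5 - 7)/3 = -28042 - 203*3*(-2)/3 = -28042 - 203*(-6)/3 = -28042 - 1*(-406) = -28042 + 406 = -27636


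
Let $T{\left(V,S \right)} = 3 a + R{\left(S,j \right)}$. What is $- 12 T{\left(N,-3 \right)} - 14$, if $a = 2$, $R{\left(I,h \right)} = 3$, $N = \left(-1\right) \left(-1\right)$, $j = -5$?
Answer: $-122$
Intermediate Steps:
$N = 1$
$T{\left(V,S \right)} = 9$ ($T{\left(V,S \right)} = 3 \cdot 2 + 3 = 6 + 3 = 9$)
$- 12 T{\left(N,-3 \right)} - 14 = \left(-12\right) 9 - 14 = -108 - 14 = -122$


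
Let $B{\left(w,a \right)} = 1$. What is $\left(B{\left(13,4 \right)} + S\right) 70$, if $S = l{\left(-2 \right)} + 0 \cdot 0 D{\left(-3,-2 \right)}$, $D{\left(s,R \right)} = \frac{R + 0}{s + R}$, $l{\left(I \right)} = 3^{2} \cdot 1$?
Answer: $700$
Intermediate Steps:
$l{\left(I \right)} = 9$ ($l{\left(I \right)} = 9 \cdot 1 = 9$)
$D{\left(s,R \right)} = \frac{R}{R + s}$
$S = 9$ ($S = 9 + 0 \cdot 0 \left(- \frac{2}{-2 - 3}\right) = 9 + 0 \left(- \frac{2}{-5}\right) = 9 + 0 \left(\left(-2\right) \left(- \frac{1}{5}\right)\right) = 9 + 0 \cdot \frac{2}{5} = 9 + 0 = 9$)
$\left(B{\left(13,4 \right)} + S\right) 70 = \left(1 + 9\right) 70 = 10 \cdot 70 = 700$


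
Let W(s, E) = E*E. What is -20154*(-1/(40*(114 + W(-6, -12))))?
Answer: 3359/1720 ≈ 1.9529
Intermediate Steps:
W(s, E) = E²
-20154*(-1/(40*(114 + W(-6, -12)))) = -20154*(-1/(40*(114 + (-12)²))) = -20154*(-1/(40*(114 + 144))) = -20154/(258*(-40)) = -20154/(-10320) = -20154*(-1/10320) = 3359/1720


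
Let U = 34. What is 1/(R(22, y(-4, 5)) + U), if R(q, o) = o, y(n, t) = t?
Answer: 1/39 ≈ 0.025641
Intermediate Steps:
1/(R(22, y(-4, 5)) + U) = 1/(5 + 34) = 1/39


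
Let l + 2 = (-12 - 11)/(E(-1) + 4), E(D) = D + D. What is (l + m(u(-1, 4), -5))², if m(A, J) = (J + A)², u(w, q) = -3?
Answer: 10201/4 ≈ 2550.3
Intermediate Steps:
E(D) = 2*D
m(A, J) = (A + J)²
l = -27/2 (l = -2 + (-12 - 11)/(2*(-1) + 4) = -2 - 23/(-2 + 4) = -2 - 23/2 = -27/2 ≈ -13.500)
(l + m(u(-1, 4), -5))² = (-27/2 + (-3 - 5)²)² = (-27/2 + (-8)²)² = (-27/2 + 64)² = (101/2)² = 10201/4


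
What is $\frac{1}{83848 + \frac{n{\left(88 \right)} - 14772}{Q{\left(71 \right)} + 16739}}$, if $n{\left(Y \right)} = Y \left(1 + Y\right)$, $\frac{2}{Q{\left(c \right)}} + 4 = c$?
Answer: $\frac{224303}{18807264948} \approx 1.1926 \cdot 10^{-5}$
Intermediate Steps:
$Q{\left(c \right)} = \frac{2}{-4 + c}$
$\frac{1}{83848 + \frac{n{\left(88 \right)} - 14772}{Q{\left(71 \right)} + 16739}} = \frac{1}{83848 + \frac{88 \left(1 + 88\right) - 14772}{\frac{2}{-4 + 71} + 16739}} = \frac{1}{83848 + \frac{88 \cdot 89 - 14772}{\frac{2}{67} + 16739}} = \frac{1}{83848 + \frac{7832 - 14772}{2 \cdot \frac{1}{67} + 16739}} = \frac{1}{83848 - \frac{6940}{\frac{2}{67} + 16739}} = \frac{1}{83848 - \frac{6940}{\frac{1121515}{67}}} = \frac{1}{83848 - \frac{92996}{224303}} = \frac{1}{\frac{18807264948}{224303}} = \frac{224303}{18807264948}$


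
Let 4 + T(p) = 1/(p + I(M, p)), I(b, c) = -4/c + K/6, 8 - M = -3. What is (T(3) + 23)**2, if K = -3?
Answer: 19321/49 ≈ 394.31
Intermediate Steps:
M = 11 (M = 8 - 1*(-3) = 8 + 3 = 11)
I(b, c) = -1/2 - 4/c (I(b, c) = -4/c - 3/6 = -4/c - 3*1/6 = -4/c - 1/2 = -1/2 - 4/c)
T(p) = -4 + 1/(p + (-8 - p)/(2*p))
(T(3) + 23)**2 = (2*(16 - 4*3**2 + 3*3)/(-8 - 1*3 + 2*3**2) + 23)**2 = (2*(16 - 4*9 + 9)/(-8 - 3 + 2*9) + 23)**2 = (2*(16 - 36 + 9)/(-8 - 3 + 18) + 23)**2 = (2*(-11)/7 + 23)**2 = (2*(1/7)*(-11) + 23)**2 = (-22/7 + 23)**2 = (139/7)**2 = 19321/49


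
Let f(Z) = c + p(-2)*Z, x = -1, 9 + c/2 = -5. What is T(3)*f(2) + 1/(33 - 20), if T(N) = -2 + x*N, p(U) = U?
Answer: 2081/13 ≈ 160.08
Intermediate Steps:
c = -28 (c = -18 + 2*(-5) = -18 - 10 = -28)
T(N) = -2 - N
f(Z) = -28 - 2*Z
T(3)*f(2) + 1/(33 - 20) = (-2 - 1*3)*(-28 - 2*2) + 1/(33 - 20) = (-2 - 3)*(-28 - 4) + 1/13 = -5*(-32) + 1/13 = 160 + 1/13 = 2081/13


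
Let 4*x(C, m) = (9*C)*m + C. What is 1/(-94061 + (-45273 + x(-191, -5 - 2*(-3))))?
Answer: -2/279623 ≈ -7.1525e-6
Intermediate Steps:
x(C, m) = C/4 + 9*C*m/4 (x(C, m) = ((9*C)*m + C)/4 = (9*C*m + C)/4 = (C + 9*C*m)/4 = C/4 + 9*C*m/4)
1/(-94061 + (-45273 + x(-191, -5 - 2*(-3)))) = 1/(-94061 + (-45273 + (¼)*(-191)*(1 + 9*(-5 - 2*(-3))))) = 1/(-94061 + (-45273 + (¼)*(-191)*(1 + 9*(-5 + 6)))) = 1/(-94061 + (-45273 + (¼)*(-191)*(1 + 9*1))) = 1/(-94061 + (-45273 + (¼)*(-191)*(1 + 9))) = 1/(-94061 + (-45273 + (¼)*(-191)*10)) = 1/(-94061 + (-45273 - 955/2)) = 1/(-94061 - 91501/2) = 1/(-279623/2) = -2/279623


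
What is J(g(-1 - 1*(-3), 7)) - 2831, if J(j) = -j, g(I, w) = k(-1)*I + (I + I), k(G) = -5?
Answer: -2825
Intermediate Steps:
g(I, w) = -3*I (g(I, w) = -5*I + (I + I) = -5*I + 2*I = -3*I)
J(g(-1 - 1*(-3), 7)) - 2831 = -(-3)*(-1 - 1*(-3)) - 2831 = -(-3)*(-1 + 3) - 2831 = -(-3)*2 - 2831 = -1*(-6) - 2831 = 6 - 2831 = -2825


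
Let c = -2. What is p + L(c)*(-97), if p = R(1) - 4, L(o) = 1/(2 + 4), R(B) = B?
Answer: -115/6 ≈ -19.167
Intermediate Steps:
L(o) = ⅙ (L(o) = 1/6 = ⅙)
p = -3 (p = 1 - 4 = -3)
p + L(c)*(-97) = -3 + (⅙)*(-97) = -3 - 97/6 = -115/6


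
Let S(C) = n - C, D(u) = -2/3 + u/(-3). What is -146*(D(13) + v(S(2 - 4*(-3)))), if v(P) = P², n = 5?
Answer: -11096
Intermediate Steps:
D(u) = -⅔ - u/3 (D(u) = -2*⅓ + u*(-⅓) = -⅔ - u/3)
S(C) = 5 - C
-146*(D(13) + v(S(2 - 4*(-3)))) = -146*((-⅔ - ⅓*13) + (5 - (2 - 4*(-3)))²) = -146*((-⅔ - 13/3) + (5 - (2 + 12))²) = -146*(-5 + (5 - 1*14)²) = -146*(-5 + (5 - 14)²) = -146*(-5 + (-9)²) = -146*(-5 + 81) = -146*76 = -11096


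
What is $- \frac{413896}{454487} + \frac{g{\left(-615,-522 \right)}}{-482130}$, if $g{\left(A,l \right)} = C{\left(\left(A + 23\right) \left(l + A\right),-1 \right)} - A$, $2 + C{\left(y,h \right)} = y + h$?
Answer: $- \frac{7662830942}{3320027535} \approx -2.3081$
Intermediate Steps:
$C{\left(y,h \right)} = -2 + h + y$ ($C{\left(y,h \right)} = -2 + \left(y + h\right) = -2 + \left(h + y\right) = -2 + h + y$)
$g{\left(A,l \right)} = -3 - A + \left(23 + A\right) \left(A + l\right)$ ($g{\left(A,l \right)} = \left(-2 - 1 + \left(A + 23\right) \left(l + A\right)\right) - A = \left(-2 - 1 + \left(23 + A\right) \left(A + l\right)\right) - A = \left(-3 + \left(23 + A\right) \left(A + l\right)\right) - A = -3 - A + \left(23 + A\right) \left(A + l\right)$)
$- \frac{413896}{454487} + \frac{g{\left(-615,-522 \right)}}{-482130} = - \frac{413896}{454487} + \frac{-3 + \left(-615\right)^{2} + 22 \left(-615\right) + 23 \left(-522\right) - -321030}{-482130} = \left(-413896\right) \frac{1}{454487} + \left(-3 + 378225 - 13530 - 12006 + 321030\right) \left(- \frac{1}{482130}\right) = - \frac{413896}{454487} + 673716 \left(- \frac{1}{482130}\right) = - \frac{413896}{454487} - \frac{112286}{80355} = - \frac{7662830942}{3320027535}$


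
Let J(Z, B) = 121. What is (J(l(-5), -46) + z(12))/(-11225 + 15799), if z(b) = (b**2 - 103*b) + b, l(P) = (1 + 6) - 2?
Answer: -959/4574 ≈ -0.20966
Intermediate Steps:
l(P) = 5 (l(P) = 7 - 2 = 5)
z(b) = b**2 - 102*b
(J(l(-5), -46) + z(12))/(-11225 + 15799) = (121 + 12*(-102 + 12))/(-11225 + 15799) = (121 + 12*(-90))/4574 = (121 - 1080)*(1/4574) = -959*1/4574 = -959/4574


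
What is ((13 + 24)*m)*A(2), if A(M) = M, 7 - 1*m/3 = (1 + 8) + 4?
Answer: -1332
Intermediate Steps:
m = -18 (m = 21 - 3*((1 + 8) + 4) = 21 - 3*(9 + 4) = 21 - 3*13 = 21 - 39 = -18)
((13 + 24)*m)*A(2) = ((13 + 24)*(-18))*2 = (37*(-18))*2 = -666*2 = -1332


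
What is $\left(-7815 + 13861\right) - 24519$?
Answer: $-18473$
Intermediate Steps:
$\left(-7815 + 13861\right) - 24519 = 6046 - 24519 = -18473$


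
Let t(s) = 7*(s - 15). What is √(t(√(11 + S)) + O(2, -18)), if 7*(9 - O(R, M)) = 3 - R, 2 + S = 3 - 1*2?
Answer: √(-4711 + 343*√10)/7 ≈ 8.6027*I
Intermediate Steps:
S = -1 (S = -2 + (3 - 1*2) = -2 + (3 - 2) = -2 + 1 = -1)
O(R, M) = 60/7 + R/7 (O(R, M) = 9 - (3 - R)/7 = 9 + (-3/7 + R/7) = 60/7 + R/7)
t(s) = -105 + 7*s (t(s) = 7*(-15 + s) = -105 + 7*s)
√(t(√(11 + S)) + O(2, -18)) = √((-105 + 7*√(11 - 1)) + (60/7 + (⅐)*2)) = √((-105 + 7*√10) + (60/7 + 2/7)) = √((-105 + 7*√10) + 62/7) = √(-673/7 + 7*√10)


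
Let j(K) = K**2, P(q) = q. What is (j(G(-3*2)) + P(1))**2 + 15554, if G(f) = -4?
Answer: 15843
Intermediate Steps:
(j(G(-3*2)) + P(1))**2 + 15554 = ((-4)**2 + 1)**2 + 15554 = (16 + 1)**2 + 15554 = 17**2 + 15554 = 289 + 15554 = 15843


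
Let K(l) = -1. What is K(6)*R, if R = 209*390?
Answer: -81510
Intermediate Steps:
R = 81510
K(6)*R = -1*81510 = -81510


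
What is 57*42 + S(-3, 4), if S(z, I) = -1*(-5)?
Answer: 2399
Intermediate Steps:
S(z, I) = 5
57*42 + S(-3, 4) = 57*42 + 5 = 2394 + 5 = 2399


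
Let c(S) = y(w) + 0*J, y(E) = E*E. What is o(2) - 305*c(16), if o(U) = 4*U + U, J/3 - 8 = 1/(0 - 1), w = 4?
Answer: -4870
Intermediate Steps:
J = 21 (J = 24 + 3/(0 - 1) = 24 + 3/(-1) = 24 + 3*(-1) = 24 - 3 = 21)
o(U) = 5*U
y(E) = E²
c(S) = 16 (c(S) = 4² + 0*21 = 16 + 0 = 16)
o(2) - 305*c(16) = 5*2 - 305*16 = 10 - 4880 = -4870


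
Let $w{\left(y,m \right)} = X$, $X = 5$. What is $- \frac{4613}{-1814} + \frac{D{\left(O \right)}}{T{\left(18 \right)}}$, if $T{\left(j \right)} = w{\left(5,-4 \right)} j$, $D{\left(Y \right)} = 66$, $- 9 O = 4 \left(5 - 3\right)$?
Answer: $\frac{89149}{27210} \approx 3.2763$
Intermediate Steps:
$O = - \frac{8}{9}$ ($O = - \frac{4 \left(5 - 3\right)}{9} = - \frac{4 \cdot 2}{9} = \left(- \frac{1}{9}\right) 8 = - \frac{8}{9} \approx -0.88889$)
$w{\left(y,m \right)} = 5$
$T{\left(j \right)} = 5 j$
$- \frac{4613}{-1814} + \frac{D{\left(O \right)}}{T{\left(18 \right)}} = - \frac{4613}{-1814} + \frac{66}{5 \cdot 18} = \left(-4613\right) \left(- \frac{1}{1814}\right) + \frac{66}{90} = \frac{4613}{1814} + 66 \cdot \frac{1}{90} = \frac{4613}{1814} + \frac{11}{15} = \frac{89149}{27210}$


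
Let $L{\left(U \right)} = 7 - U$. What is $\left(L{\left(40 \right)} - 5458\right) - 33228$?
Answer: $-38719$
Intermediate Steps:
$\left(L{\left(40 \right)} - 5458\right) - 33228 = \left(\left(7 - 40\right) - 5458\right) - 33228 = \left(-33 - 5458\right) - 33228 = -5491 - 33228 = -38719$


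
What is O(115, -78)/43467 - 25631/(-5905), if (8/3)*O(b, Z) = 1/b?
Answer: 68331632037/15742588280 ≈ 4.3406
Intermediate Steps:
O(b, Z) = 3/(8*b)
O(115, -78)/43467 - 25631/(-5905) = ((3/8)/115)/43467 - 25631/(-5905) = ((3/8)*(1/115))*(1/43467) - 25631*(-1/5905) = (3/920)*(1/43467) + 25631/5905 = 1/13329880 + 25631/5905 = 68331632037/15742588280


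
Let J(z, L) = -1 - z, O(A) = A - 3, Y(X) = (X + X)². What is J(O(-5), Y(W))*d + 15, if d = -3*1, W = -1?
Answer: -6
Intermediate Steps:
d = -3
Y(X) = 4*X² (Y(X) = (2*X)² = 4*X²)
O(A) = -3 + A
J(O(-5), Y(W))*d + 15 = (-1 - (-3 - 5))*(-3) + 15 = (-1 - 1*(-8))*(-3) + 15 = (-1 + 8)*(-3) + 15 = 7*(-3) + 15 = -21 + 15 = -6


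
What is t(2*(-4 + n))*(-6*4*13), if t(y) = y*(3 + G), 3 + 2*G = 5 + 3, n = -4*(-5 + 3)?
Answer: -13728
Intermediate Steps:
n = 8 (n = -4*(-2) = 8)
G = 5/2 (G = -3/2 + (5 + 3)/2 = -3/2 + (½)*8 = -3/2 + 4 = 5/2 ≈ 2.5000)
t(y) = 11*y/2 (t(y) = y*(3 + 5/2) = y*(11/2) = 11*y/2)
t(2*(-4 + n))*(-6*4*13) = (11*(2*(-4 + 8))/2)*(-6*4*13) = (11*(2*4)/2)*(-6*4*13) = ((11/2)*8)*(-24*13) = 44*(-312) = -13728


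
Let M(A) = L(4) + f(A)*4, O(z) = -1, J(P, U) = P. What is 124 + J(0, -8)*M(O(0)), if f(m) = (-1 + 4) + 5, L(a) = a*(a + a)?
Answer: 124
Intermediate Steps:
L(a) = 2*a² (L(a) = a*(2*a) = 2*a²)
f(m) = 8 (f(m) = 3 + 5 = 8)
M(A) = 64 (M(A) = 2*4² + 8*4 = 2*16 + 32 = 32 + 32 = 64)
124 + J(0, -8)*M(O(0)) = 124 + 0*64 = 124 + 0 = 124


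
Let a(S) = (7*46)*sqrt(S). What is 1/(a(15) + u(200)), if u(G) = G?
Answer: -10/75763 + 161*sqrt(15)/757630 ≈ 0.00069104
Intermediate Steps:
a(S) = 322*sqrt(S)
1/(a(15) + u(200)) = 1/(322*sqrt(15) + 200) = 1/(200 + 322*sqrt(15))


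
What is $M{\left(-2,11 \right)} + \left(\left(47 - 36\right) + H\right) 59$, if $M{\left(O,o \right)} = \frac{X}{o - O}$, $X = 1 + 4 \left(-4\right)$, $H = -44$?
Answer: $- \frac{25326}{13} \approx -1948.2$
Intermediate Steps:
$X = -15$ ($X = 1 - 16 = -15$)
$M{\left(O,o \right)} = - \frac{15}{o - O}$
$M{\left(-2,11 \right)} + \left(\left(47 - 36\right) + H\right) 59 = \frac{15}{-2 - 11} + \left(\left(47 - 36\right) - 44\right) 59 = \frac{15}{-2 - 11} + \left(11 - 44\right) 59 = \frac{15}{-13} - 1947 = 15 \left(- \frac{1}{13}\right) - 1947 = - \frac{15}{13} - 1947 = - \frac{25326}{13}$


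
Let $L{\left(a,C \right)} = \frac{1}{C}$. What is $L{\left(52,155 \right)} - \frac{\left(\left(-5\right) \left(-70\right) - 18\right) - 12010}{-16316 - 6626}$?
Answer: $- \frac{893574}{1778005} \approx -0.50257$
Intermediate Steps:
$L{\left(52,155 \right)} - \frac{\left(\left(-5\right) \left(-70\right) - 18\right) - 12010}{-16316 - 6626} = \frac{1}{155} - \frac{\left(\left(-5\right) \left(-70\right) - 18\right) - 12010}{-16316 - 6626} = \frac{1}{155} - \frac{\left(350 - 18\right) - 12010}{-22942} = \frac{1}{155} - \left(332 - 12010\right) \left(- \frac{1}{22942}\right) = \frac{1}{155} - \left(-11678\right) \left(- \frac{1}{22942}\right) = \frac{1}{155} - \frac{5839}{11471} = - \frac{893574}{1778005}$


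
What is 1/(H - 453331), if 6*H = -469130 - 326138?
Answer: -3/1757627 ≈ -1.7068e-6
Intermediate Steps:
H = -397634/3 (H = (-469130 - 326138)/6 = (⅙)*(-795268) = -397634/3 ≈ -1.3254e+5)
1/(H - 453331) = 1/(-397634/3 - 453331) = 1/(-1757627/3) = -3/1757627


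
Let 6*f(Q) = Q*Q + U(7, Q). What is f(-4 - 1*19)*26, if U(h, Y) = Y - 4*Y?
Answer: 7774/3 ≈ 2591.3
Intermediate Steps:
U(h, Y) = -3*Y
f(Q) = -Q/2 + Q²/6 (f(Q) = (Q*Q - 3*Q)/6 = (Q² - 3*Q)/6 = -Q/2 + Q²/6)
f(-4 - 1*19)*26 = ((-4 - 1*19)*(-3 + (-4 - 1*19))/6)*26 = ((-4 - 19)*(-3 + (-4 - 19))/6)*26 = ((⅙)*(-23)*(-3 - 23))*26 = ((⅙)*(-23)*(-26))*26 = (299/3)*26 = 7774/3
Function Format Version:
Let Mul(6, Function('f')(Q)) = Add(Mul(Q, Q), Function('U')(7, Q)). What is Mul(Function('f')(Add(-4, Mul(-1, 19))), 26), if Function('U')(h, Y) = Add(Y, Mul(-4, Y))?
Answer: Rational(7774, 3) ≈ 2591.3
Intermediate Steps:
Function('U')(h, Y) = Mul(-3, Y)
Function('f')(Q) = Add(Mul(Rational(-1, 2), Q), Mul(Rational(1, 6), Pow(Q, 2))) (Function('f')(Q) = Mul(Rational(1, 6), Add(Mul(Q, Q), Mul(-3, Q))) = Mul(Rational(1, 6), Add(Pow(Q, 2), Mul(-3, Q))) = Add(Mul(Rational(-1, 2), Q), Mul(Rational(1, 6), Pow(Q, 2))))
Mul(Function('f')(Add(-4, Mul(-1, 19))), 26) = Mul(Mul(Rational(1, 6), Add(-4, Mul(-1, 19)), Add(-3, Add(-4, Mul(-1, 19)))), 26) = Mul(Mul(Rational(1, 6), Add(-4, -19), Add(-3, Add(-4, -19))), 26) = Mul(Mul(Rational(1, 6), -23, Add(-3, -23)), 26) = Mul(Mul(Rational(1, 6), -23, -26), 26) = Mul(Rational(299, 3), 26) = Rational(7774, 3)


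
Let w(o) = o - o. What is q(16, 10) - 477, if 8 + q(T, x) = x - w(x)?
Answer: -475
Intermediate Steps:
w(o) = 0
q(T, x) = -8 + x (q(T, x) = -8 + (x - 1*0) = -8 + (x + 0) = -8 + x)
q(16, 10) - 477 = (-8 + 10) - 477 = 2 - 477 = -475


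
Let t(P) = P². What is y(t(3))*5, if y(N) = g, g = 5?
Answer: 25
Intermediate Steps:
y(N) = 5
y(t(3))*5 = 5*5 = 25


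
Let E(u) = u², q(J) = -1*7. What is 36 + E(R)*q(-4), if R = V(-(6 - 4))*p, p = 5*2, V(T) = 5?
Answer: -17464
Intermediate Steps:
q(J) = -7
p = 10
R = 50 (R = 5*10 = 50)
36 + E(R)*q(-4) = 36 + 50²*(-7) = 36 + 2500*(-7) = 36 - 17500 = -17464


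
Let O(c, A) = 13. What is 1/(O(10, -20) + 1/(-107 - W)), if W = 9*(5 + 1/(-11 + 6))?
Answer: 751/9758 ≈ 0.076962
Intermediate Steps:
W = 216/5 (W = 9*(5 + 1/(-5)) = 9*(5 - 1/5) = 9*(24/5) = 216/5 ≈ 43.200)
1/(O(10, -20) + 1/(-107 - W)) = 1/(13 + 1/(-107 - 1*216/5)) = 1/(13 + 1/(-107 - 216/5)) = 1/(13 + 1/(-751/5)) = 1/(13 - 5/751) = 1/(9758/751) = 751/9758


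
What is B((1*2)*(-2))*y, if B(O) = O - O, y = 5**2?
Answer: 0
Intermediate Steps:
y = 25
B(O) = 0
B((1*2)*(-2))*y = 0*25 = 0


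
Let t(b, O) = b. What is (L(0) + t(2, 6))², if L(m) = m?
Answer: 4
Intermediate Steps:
(L(0) + t(2, 6))² = (0 + 2)² = 2² = 4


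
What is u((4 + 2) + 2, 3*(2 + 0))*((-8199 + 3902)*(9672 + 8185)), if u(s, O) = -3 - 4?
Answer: 537120703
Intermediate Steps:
u(s, O) = -7
u((4 + 2) + 2, 3*(2 + 0))*((-8199 + 3902)*(9672 + 8185)) = -7*(-8199 + 3902)*(9672 + 8185) = -(-30079)*17857 = -7*(-76731529) = 537120703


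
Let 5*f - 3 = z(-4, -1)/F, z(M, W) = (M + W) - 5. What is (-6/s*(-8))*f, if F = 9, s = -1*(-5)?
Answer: 272/75 ≈ 3.6267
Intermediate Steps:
z(M, W) = -5 + M + W
s = 5
f = 17/45 (f = ⅗ + ((-5 - 4 - 1)/9)/5 = ⅗ + (-10*⅑)/5 = ⅗ + (⅕)*(-10/9) = ⅗ - 2/9 = 17/45 ≈ 0.37778)
(-6/s*(-8))*f = (-6/5*(-8))*(17/45) = (-6*⅕*(-8))*(17/45) = -6/5*(-8)*(17/45) = (48/5)*(17/45) = 272/75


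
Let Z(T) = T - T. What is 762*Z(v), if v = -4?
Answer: 0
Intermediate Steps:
Z(T) = 0
762*Z(v) = 762*0 = 0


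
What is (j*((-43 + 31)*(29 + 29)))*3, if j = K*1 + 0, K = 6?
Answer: -12528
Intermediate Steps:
j = 6 (j = 6*1 + 0 = 6 + 0 = 6)
(j*((-43 + 31)*(29 + 29)))*3 = (6*((-43 + 31)*(29 + 29)))*3 = (6*(-12*58))*3 = (6*(-696))*3 = -4176*3 = -12528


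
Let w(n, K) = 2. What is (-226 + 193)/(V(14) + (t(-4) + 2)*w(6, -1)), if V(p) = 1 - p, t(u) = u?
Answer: 33/17 ≈ 1.9412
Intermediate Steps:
(-226 + 193)/(V(14) + (t(-4) + 2)*w(6, -1)) = (-226 + 193)/((1 - 1*14) + (-4 + 2)*2) = -33/((1 - 14) - 2*2) = -33/(-13 - 4) = -33/(-17) = -33*(-1/17) = 33/17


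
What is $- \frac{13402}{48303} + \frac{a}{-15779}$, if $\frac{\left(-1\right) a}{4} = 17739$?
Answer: $\frac{3215917510}{762173037} \approx 4.2194$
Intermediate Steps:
$a = -70956$ ($a = \left(-4\right) 17739 = -70956$)
$- \frac{13402}{48303} + \frac{a}{-15779} = - \frac{13402}{48303} - \frac{70956}{-15779} = \left(-13402\right) \frac{1}{48303} - - \frac{70956}{15779} = - \frac{13402}{48303} + \frac{70956}{15779} = \frac{3215917510}{762173037}$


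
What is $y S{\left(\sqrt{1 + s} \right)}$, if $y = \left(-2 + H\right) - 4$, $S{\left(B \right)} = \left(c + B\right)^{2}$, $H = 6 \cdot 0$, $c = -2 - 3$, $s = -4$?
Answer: $-132 + 60 i \sqrt{3} \approx -132.0 + 103.92 i$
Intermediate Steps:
$c = -5$
$H = 0$
$S{\left(B \right)} = \left(-5 + B\right)^{2}$
$y = -6$ ($y = \left(-2 + 0\right) - 4 = -2 - 4 = -6$)
$y S{\left(\sqrt{1 + s} \right)} = - 6 \left(-5 + \sqrt{1 - 4}\right)^{2} = - 6 \left(-5 + \sqrt{-3}\right)^{2} = - 6 \left(-5 + i \sqrt{3}\right)^{2}$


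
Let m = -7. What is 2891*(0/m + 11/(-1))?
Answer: -31801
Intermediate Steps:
2891*(0/m + 11/(-1)) = 2891*(0/(-7) + 11/(-1)) = 2891*(0*(-⅐) + 11*(-1)) = 2891*(0 - 11) = 2891*(-11) = -31801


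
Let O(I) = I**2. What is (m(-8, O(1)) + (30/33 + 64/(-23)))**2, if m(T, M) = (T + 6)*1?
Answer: 960400/64009 ≈ 15.004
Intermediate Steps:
m(T, M) = 6 + T (m(T, M) = (6 + T)*1 = 6 + T)
(m(-8, O(1)) + (30/33 + 64/(-23)))**2 = ((6 - 8) + (30/33 + 64/(-23)))**2 = (-2 + (30*(1/33) + 64*(-1/23)))**2 = (-2 + (10/11 - 64/23))**2 = (-2 - 474/253)**2 = (-980/253)**2 = 960400/64009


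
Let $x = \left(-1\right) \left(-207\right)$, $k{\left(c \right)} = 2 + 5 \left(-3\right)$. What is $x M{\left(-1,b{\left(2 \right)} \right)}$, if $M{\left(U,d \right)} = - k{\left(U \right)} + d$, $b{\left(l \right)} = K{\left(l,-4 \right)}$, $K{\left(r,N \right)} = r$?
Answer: $3105$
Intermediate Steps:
$k{\left(c \right)} = -13$ ($k{\left(c \right)} = 2 - 15 = -13$)
$x = 207$
$b{\left(l \right)} = l$
$M{\left(U,d \right)} = 13 + d$ ($M{\left(U,d \right)} = \left(-1\right) \left(-13\right) + d = 13 + d$)
$x M{\left(-1,b{\left(2 \right)} \right)} = 207 \left(13 + 2\right) = 207 \cdot 15 = 3105$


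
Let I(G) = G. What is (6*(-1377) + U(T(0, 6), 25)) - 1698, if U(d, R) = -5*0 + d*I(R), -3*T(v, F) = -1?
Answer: -29855/3 ≈ -9951.7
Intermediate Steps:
T(v, F) = ⅓ (T(v, F) = -⅓*(-1) = ⅓)
U(d, R) = R*d (U(d, R) = -5*0 + d*R = 0 + R*d = R*d)
(6*(-1377) + U(T(0, 6), 25)) - 1698 = (6*(-1377) + 25*(⅓)) - 1698 = (-8262 + 25/3) - 1698 = -24761/3 - 1698 = -29855/3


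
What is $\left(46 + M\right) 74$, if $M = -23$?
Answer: $1702$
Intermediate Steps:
$\left(46 + M\right) 74 = \left(46 - 23\right) 74 = 23 \cdot 74 = 1702$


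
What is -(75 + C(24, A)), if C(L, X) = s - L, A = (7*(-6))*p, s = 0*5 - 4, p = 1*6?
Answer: -47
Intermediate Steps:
p = 6
s = -4 (s = 0 - 4 = -4)
A = -252 (A = (7*(-6))*6 = -42*6 = -252)
C(L, X) = -4 - L
-(75 + C(24, A)) = -(75 + (-4 - 1*24)) = -(75 + (-4 - 24)) = -(75 - 28) = -1*47 = -47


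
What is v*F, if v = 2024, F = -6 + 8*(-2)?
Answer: -44528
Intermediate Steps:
F = -22 (F = -6 - 16 = -22)
v*F = 2024*(-22) = -44528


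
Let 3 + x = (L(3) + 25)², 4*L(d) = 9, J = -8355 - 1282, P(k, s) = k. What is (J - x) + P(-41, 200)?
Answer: -166681/16 ≈ -10418.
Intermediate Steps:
J = -9637
L(d) = 9/4 (L(d) = (¼)*9 = 9/4)
x = 11833/16 (x = -3 + (9/4 + 25)² = -3 + (109/4)² = -3 + 11881/16 = 11833/16 ≈ 739.56)
(J - x) + P(-41, 200) = (-9637 - 1*11833/16) - 41 = (-9637 - 11833/16) - 41 = -166025/16 - 41 = -166681/16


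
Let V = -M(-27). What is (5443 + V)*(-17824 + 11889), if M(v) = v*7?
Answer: -33425920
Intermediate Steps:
M(v) = 7*v
V = 189 (V = -7*(-27) = -1*(-189) = 189)
(5443 + V)*(-17824 + 11889) = (5443 + 189)*(-17824 + 11889) = 5632*(-5935) = -33425920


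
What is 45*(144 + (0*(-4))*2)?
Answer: 6480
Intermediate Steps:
45*(144 + (0*(-4))*2) = 45*(144 + 0*2) = 45*(144 + 0) = 45*144 = 6480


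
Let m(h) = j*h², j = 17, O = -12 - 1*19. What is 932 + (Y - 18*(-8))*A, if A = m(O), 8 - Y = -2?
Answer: 2516830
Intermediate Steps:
O = -31 (O = -12 - 19 = -31)
Y = 10 (Y = 8 - 1*(-2) = 8 + 2 = 10)
m(h) = 17*h²
A = 16337 (A = 17*(-31)² = 17*961 = 16337)
932 + (Y - 18*(-8))*A = 932 + (10 - 18*(-8))*16337 = 932 + (10 + 144)*16337 = 932 + 154*16337 = 932 + 2515898 = 2516830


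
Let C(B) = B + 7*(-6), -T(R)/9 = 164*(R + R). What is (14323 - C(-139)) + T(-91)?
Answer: 283136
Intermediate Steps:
T(R) = -2952*R (T(R) = -1476*(R + R) = -1476*2*R = -2952*R)
C(B) = -42 + B (C(B) = B - 42 = -42 + B)
(14323 - C(-139)) + T(-91) = (14323 - (-42 - 139)) - 2952*(-91) = (14323 - 1*(-181)) + 268632 = (14323 + 181) + 268632 = 14504 + 268632 = 283136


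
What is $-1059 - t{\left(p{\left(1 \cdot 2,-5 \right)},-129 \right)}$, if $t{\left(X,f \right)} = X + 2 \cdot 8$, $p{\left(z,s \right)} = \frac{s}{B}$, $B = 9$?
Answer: $- \frac{9670}{9} \approx -1074.4$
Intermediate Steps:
$p{\left(z,s \right)} = \frac{s}{9}$
$t{\left(X,f \right)} = 16 + X$ ($t{\left(X,f \right)} = X + 16 = 16 + X$)
$-1059 - t{\left(p{\left(1 \cdot 2,-5 \right)},-129 \right)} = -1059 - \left(16 + \frac{1}{9} \left(-5\right)\right) = -1059 - \left(16 - \frac{5}{9}\right) = -1059 - \frac{139}{9} = - \frac{9670}{9}$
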